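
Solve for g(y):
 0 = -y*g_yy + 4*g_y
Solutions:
 g(y) = C1 + C2*y^5


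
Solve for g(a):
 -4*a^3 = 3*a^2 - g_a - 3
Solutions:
 g(a) = C1 + a^4 + a^3 - 3*a


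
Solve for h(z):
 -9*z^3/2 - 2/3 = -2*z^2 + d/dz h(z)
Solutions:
 h(z) = C1 - 9*z^4/8 + 2*z^3/3 - 2*z/3


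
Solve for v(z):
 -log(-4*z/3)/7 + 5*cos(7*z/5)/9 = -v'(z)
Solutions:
 v(z) = C1 + z*log(-z)/7 - z*log(3)/7 - z/7 + 2*z*log(2)/7 - 25*sin(7*z/5)/63


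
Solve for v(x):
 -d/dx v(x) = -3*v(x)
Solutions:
 v(x) = C1*exp(3*x)


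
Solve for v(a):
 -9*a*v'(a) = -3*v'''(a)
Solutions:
 v(a) = C1 + Integral(C2*airyai(3^(1/3)*a) + C3*airybi(3^(1/3)*a), a)


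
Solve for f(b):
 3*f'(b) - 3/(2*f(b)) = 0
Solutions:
 f(b) = -sqrt(C1 + b)
 f(b) = sqrt(C1 + b)


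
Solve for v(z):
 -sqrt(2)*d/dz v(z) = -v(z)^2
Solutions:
 v(z) = -2/(C1 + sqrt(2)*z)


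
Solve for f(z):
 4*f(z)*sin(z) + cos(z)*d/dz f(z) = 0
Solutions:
 f(z) = C1*cos(z)^4


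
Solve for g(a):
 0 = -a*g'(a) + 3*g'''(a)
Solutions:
 g(a) = C1 + Integral(C2*airyai(3^(2/3)*a/3) + C3*airybi(3^(2/3)*a/3), a)


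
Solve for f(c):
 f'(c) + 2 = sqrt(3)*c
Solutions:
 f(c) = C1 + sqrt(3)*c^2/2 - 2*c


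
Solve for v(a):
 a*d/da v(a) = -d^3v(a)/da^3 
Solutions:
 v(a) = C1 + Integral(C2*airyai(-a) + C3*airybi(-a), a)


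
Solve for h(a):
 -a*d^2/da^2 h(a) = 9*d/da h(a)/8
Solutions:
 h(a) = C1 + C2/a^(1/8)


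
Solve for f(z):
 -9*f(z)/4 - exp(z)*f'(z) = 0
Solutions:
 f(z) = C1*exp(9*exp(-z)/4)


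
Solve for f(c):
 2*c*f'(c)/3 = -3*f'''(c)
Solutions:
 f(c) = C1 + Integral(C2*airyai(-6^(1/3)*c/3) + C3*airybi(-6^(1/3)*c/3), c)


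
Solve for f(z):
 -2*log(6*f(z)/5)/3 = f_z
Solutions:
 -3*Integral(1/(-log(_y) - log(6) + log(5)), (_y, f(z)))/2 = C1 - z


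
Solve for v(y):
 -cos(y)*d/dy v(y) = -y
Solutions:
 v(y) = C1 + Integral(y/cos(y), y)


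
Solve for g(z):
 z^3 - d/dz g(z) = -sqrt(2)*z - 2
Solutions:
 g(z) = C1 + z^4/4 + sqrt(2)*z^2/2 + 2*z


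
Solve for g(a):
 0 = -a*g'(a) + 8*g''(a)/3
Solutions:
 g(a) = C1 + C2*erfi(sqrt(3)*a/4)


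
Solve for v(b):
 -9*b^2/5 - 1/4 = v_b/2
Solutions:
 v(b) = C1 - 6*b^3/5 - b/2


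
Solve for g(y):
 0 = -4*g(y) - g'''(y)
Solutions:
 g(y) = C3*exp(-2^(2/3)*y) + (C1*sin(2^(2/3)*sqrt(3)*y/2) + C2*cos(2^(2/3)*sqrt(3)*y/2))*exp(2^(2/3)*y/2)


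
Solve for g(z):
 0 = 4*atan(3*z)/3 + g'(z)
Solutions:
 g(z) = C1 - 4*z*atan(3*z)/3 + 2*log(9*z^2 + 1)/9


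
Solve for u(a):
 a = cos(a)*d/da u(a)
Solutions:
 u(a) = C1 + Integral(a/cos(a), a)


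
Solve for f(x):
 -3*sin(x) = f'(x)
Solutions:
 f(x) = C1 + 3*cos(x)


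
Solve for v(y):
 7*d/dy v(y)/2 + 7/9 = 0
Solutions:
 v(y) = C1 - 2*y/9


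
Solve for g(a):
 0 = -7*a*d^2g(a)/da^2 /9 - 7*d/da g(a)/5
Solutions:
 g(a) = C1 + C2/a^(4/5)


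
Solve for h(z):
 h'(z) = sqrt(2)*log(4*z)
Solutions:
 h(z) = C1 + sqrt(2)*z*log(z) - sqrt(2)*z + 2*sqrt(2)*z*log(2)


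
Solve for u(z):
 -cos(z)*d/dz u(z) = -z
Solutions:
 u(z) = C1 + Integral(z/cos(z), z)


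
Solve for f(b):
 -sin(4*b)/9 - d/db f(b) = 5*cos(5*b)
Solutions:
 f(b) = C1 - sin(5*b) + cos(4*b)/36


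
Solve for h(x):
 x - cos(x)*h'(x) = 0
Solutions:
 h(x) = C1 + Integral(x/cos(x), x)


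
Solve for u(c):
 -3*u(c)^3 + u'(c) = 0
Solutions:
 u(c) = -sqrt(2)*sqrt(-1/(C1 + 3*c))/2
 u(c) = sqrt(2)*sqrt(-1/(C1 + 3*c))/2


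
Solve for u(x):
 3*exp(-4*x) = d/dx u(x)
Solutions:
 u(x) = C1 - 3*exp(-4*x)/4


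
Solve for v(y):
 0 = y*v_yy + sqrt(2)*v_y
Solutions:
 v(y) = C1 + C2*y^(1 - sqrt(2))


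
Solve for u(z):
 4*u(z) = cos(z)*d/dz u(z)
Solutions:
 u(z) = C1*(sin(z)^2 + 2*sin(z) + 1)/(sin(z)^2 - 2*sin(z) + 1)


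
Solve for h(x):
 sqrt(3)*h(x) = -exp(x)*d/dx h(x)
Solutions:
 h(x) = C1*exp(sqrt(3)*exp(-x))


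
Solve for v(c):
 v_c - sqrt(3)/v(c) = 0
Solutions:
 v(c) = -sqrt(C1 + 2*sqrt(3)*c)
 v(c) = sqrt(C1 + 2*sqrt(3)*c)


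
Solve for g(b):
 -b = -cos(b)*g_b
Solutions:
 g(b) = C1 + Integral(b/cos(b), b)


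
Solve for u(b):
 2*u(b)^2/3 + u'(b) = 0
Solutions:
 u(b) = 3/(C1 + 2*b)


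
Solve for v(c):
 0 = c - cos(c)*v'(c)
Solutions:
 v(c) = C1 + Integral(c/cos(c), c)


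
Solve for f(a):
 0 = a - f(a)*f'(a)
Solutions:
 f(a) = -sqrt(C1 + a^2)
 f(a) = sqrt(C1 + a^2)


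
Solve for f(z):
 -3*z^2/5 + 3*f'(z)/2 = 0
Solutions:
 f(z) = C1 + 2*z^3/15


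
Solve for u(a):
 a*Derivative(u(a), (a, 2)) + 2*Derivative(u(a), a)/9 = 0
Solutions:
 u(a) = C1 + C2*a^(7/9)


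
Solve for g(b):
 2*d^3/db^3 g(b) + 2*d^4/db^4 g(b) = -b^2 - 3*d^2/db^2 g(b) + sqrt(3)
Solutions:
 g(b) = C1 + C2*b - b^4/36 + 2*b^3/27 + b^2*(4 + 9*sqrt(3))/54 + (C3*sin(sqrt(5)*b/2) + C4*cos(sqrt(5)*b/2))*exp(-b/2)


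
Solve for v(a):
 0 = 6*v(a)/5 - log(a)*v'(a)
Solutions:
 v(a) = C1*exp(6*li(a)/5)


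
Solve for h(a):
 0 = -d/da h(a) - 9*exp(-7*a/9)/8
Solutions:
 h(a) = C1 + 81*exp(-7*a/9)/56


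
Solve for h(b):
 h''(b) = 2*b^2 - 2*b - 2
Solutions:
 h(b) = C1 + C2*b + b^4/6 - b^3/3 - b^2


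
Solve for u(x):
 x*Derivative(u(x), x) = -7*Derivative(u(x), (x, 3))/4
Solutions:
 u(x) = C1 + Integral(C2*airyai(-14^(2/3)*x/7) + C3*airybi(-14^(2/3)*x/7), x)


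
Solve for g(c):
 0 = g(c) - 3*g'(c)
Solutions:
 g(c) = C1*exp(c/3)


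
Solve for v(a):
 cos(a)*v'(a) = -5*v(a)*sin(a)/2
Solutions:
 v(a) = C1*cos(a)^(5/2)


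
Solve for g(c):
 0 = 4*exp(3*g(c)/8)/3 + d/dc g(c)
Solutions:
 g(c) = 8*log((-1 - sqrt(3)*I)*(1/(C1 + 4*c))^(1/3))
 g(c) = 8*log((-1 + sqrt(3)*I)*(1/(C1 + 4*c))^(1/3))
 g(c) = 8*log(1/(C1 + 4*c))/3 + 8*log(2)


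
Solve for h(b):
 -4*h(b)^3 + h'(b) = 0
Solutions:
 h(b) = -sqrt(2)*sqrt(-1/(C1 + 4*b))/2
 h(b) = sqrt(2)*sqrt(-1/(C1 + 4*b))/2


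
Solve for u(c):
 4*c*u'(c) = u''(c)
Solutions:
 u(c) = C1 + C2*erfi(sqrt(2)*c)


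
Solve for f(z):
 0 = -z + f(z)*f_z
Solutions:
 f(z) = -sqrt(C1 + z^2)
 f(z) = sqrt(C1 + z^2)


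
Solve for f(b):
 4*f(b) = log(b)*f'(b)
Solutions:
 f(b) = C1*exp(4*li(b))


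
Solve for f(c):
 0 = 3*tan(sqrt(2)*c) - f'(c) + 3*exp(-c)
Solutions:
 f(c) = C1 + 3*sqrt(2)*log(tan(sqrt(2)*c)^2 + 1)/4 - 3*exp(-c)


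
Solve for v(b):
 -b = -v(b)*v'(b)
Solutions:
 v(b) = -sqrt(C1 + b^2)
 v(b) = sqrt(C1 + b^2)


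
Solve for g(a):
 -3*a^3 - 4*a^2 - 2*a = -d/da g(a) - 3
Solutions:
 g(a) = C1 + 3*a^4/4 + 4*a^3/3 + a^2 - 3*a


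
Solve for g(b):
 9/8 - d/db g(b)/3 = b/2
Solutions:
 g(b) = C1 - 3*b^2/4 + 27*b/8


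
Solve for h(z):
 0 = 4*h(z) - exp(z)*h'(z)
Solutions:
 h(z) = C1*exp(-4*exp(-z))


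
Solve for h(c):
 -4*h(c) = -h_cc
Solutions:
 h(c) = C1*exp(-2*c) + C2*exp(2*c)


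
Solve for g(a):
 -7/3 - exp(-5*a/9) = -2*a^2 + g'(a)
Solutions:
 g(a) = C1 + 2*a^3/3 - 7*a/3 + 9*exp(-5*a/9)/5


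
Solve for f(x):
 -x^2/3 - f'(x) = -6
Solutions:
 f(x) = C1 - x^3/9 + 6*x


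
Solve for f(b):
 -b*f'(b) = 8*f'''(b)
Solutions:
 f(b) = C1 + Integral(C2*airyai(-b/2) + C3*airybi(-b/2), b)


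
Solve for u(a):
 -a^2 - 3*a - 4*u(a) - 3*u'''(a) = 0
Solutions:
 u(a) = C3*exp(-6^(2/3)*a/3) - a^2/4 - 3*a/4 + (C1*sin(2^(2/3)*3^(1/6)*a/2) + C2*cos(2^(2/3)*3^(1/6)*a/2))*exp(6^(2/3)*a/6)


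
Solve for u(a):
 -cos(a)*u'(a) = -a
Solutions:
 u(a) = C1 + Integral(a/cos(a), a)


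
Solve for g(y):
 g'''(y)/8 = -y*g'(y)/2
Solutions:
 g(y) = C1 + Integral(C2*airyai(-2^(2/3)*y) + C3*airybi(-2^(2/3)*y), y)


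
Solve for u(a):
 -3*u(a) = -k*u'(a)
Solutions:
 u(a) = C1*exp(3*a/k)


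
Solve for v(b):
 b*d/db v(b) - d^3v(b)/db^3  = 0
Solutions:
 v(b) = C1 + Integral(C2*airyai(b) + C3*airybi(b), b)


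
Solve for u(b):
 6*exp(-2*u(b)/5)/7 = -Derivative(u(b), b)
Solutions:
 u(b) = 5*log(-sqrt(C1 - 6*b)) - 5*log(35) + 5*log(70)/2
 u(b) = 5*log(C1 - 6*b)/2 - 5*log(35) + 5*log(70)/2


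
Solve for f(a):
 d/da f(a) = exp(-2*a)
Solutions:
 f(a) = C1 - exp(-2*a)/2


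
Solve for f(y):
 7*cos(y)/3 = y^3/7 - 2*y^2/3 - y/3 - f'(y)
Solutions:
 f(y) = C1 + y^4/28 - 2*y^3/9 - y^2/6 - 7*sin(y)/3


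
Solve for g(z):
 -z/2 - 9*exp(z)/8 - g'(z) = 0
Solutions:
 g(z) = C1 - z^2/4 - 9*exp(z)/8


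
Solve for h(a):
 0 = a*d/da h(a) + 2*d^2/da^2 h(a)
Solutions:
 h(a) = C1 + C2*erf(a/2)


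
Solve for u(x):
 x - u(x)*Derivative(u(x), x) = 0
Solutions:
 u(x) = -sqrt(C1 + x^2)
 u(x) = sqrt(C1 + x^2)


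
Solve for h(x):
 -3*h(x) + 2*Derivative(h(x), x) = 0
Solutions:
 h(x) = C1*exp(3*x/2)


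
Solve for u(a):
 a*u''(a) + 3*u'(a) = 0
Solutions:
 u(a) = C1 + C2/a^2


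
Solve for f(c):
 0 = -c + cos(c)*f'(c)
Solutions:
 f(c) = C1 + Integral(c/cos(c), c)


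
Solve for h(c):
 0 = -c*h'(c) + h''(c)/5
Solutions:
 h(c) = C1 + C2*erfi(sqrt(10)*c/2)


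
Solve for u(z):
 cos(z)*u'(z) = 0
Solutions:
 u(z) = C1


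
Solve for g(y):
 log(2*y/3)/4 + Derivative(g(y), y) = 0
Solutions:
 g(y) = C1 - y*log(y)/4 - y*log(2)/4 + y/4 + y*log(3)/4


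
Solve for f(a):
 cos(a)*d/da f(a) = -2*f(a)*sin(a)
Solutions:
 f(a) = C1*cos(a)^2


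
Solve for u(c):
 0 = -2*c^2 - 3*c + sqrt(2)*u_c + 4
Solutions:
 u(c) = C1 + sqrt(2)*c^3/3 + 3*sqrt(2)*c^2/4 - 2*sqrt(2)*c


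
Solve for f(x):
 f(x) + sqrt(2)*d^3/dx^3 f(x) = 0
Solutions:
 f(x) = C3*exp(-2^(5/6)*x/2) + (C1*sin(2^(5/6)*sqrt(3)*x/4) + C2*cos(2^(5/6)*sqrt(3)*x/4))*exp(2^(5/6)*x/4)


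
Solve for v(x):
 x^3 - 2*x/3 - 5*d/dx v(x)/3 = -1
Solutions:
 v(x) = C1 + 3*x^4/20 - x^2/5 + 3*x/5


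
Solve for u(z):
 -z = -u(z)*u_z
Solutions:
 u(z) = -sqrt(C1 + z^2)
 u(z) = sqrt(C1 + z^2)


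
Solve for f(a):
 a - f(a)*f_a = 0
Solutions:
 f(a) = -sqrt(C1 + a^2)
 f(a) = sqrt(C1 + a^2)


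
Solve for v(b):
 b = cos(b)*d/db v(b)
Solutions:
 v(b) = C1 + Integral(b/cos(b), b)


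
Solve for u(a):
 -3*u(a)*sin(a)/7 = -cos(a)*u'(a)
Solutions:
 u(a) = C1/cos(a)^(3/7)


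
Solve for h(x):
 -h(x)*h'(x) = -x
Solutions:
 h(x) = -sqrt(C1 + x^2)
 h(x) = sqrt(C1 + x^2)


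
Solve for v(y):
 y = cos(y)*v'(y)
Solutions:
 v(y) = C1 + Integral(y/cos(y), y)


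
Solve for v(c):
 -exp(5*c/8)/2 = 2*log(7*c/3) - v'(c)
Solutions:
 v(c) = C1 + 2*c*log(c) + 2*c*(-log(3) - 1 + log(7)) + 4*exp(5*c/8)/5


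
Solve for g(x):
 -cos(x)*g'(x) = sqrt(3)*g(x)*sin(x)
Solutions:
 g(x) = C1*cos(x)^(sqrt(3))


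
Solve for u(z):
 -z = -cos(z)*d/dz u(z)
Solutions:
 u(z) = C1 + Integral(z/cos(z), z)


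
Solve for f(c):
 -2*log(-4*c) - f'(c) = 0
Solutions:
 f(c) = C1 - 2*c*log(-c) + 2*c*(1 - 2*log(2))


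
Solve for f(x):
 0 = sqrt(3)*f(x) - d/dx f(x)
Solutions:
 f(x) = C1*exp(sqrt(3)*x)


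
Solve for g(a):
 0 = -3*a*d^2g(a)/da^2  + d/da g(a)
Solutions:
 g(a) = C1 + C2*a^(4/3)


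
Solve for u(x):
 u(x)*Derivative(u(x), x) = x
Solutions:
 u(x) = -sqrt(C1 + x^2)
 u(x) = sqrt(C1 + x^2)


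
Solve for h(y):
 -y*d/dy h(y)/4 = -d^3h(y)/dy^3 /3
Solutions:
 h(y) = C1 + Integral(C2*airyai(6^(1/3)*y/2) + C3*airybi(6^(1/3)*y/2), y)


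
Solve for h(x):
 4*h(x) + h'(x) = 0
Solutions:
 h(x) = C1*exp(-4*x)


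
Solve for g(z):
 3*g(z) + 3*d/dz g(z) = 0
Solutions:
 g(z) = C1*exp(-z)


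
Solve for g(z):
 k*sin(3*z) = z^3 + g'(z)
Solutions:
 g(z) = C1 - k*cos(3*z)/3 - z^4/4


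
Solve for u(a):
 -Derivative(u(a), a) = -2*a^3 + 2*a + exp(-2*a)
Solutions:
 u(a) = C1 + a^4/2 - a^2 + exp(-2*a)/2


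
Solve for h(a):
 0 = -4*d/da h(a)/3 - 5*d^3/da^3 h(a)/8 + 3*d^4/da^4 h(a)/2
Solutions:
 h(a) = C1 + C2*exp(a*(-(144*sqrt(20986) + 20861)^(1/3) - 25/(144*sqrt(20986) + 20861)^(1/3) + 10)/72)*sin(sqrt(3)*a*(-(144*sqrt(20986) + 20861)^(1/3) + 25/(144*sqrt(20986) + 20861)^(1/3))/72) + C3*exp(a*(-(144*sqrt(20986) + 20861)^(1/3) - 25/(144*sqrt(20986) + 20861)^(1/3) + 10)/72)*cos(sqrt(3)*a*(-(144*sqrt(20986) + 20861)^(1/3) + 25/(144*sqrt(20986) + 20861)^(1/3))/72) + C4*exp(a*(25/(144*sqrt(20986) + 20861)^(1/3) + 5 + (144*sqrt(20986) + 20861)^(1/3))/36)


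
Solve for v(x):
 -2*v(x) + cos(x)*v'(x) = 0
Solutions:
 v(x) = C1*(sin(x) + 1)/(sin(x) - 1)


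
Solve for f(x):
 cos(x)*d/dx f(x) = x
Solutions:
 f(x) = C1 + Integral(x/cos(x), x)


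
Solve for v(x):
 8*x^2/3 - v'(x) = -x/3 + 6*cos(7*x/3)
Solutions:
 v(x) = C1 + 8*x^3/9 + x^2/6 - 18*sin(7*x/3)/7


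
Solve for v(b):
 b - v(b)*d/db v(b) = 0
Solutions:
 v(b) = -sqrt(C1 + b^2)
 v(b) = sqrt(C1 + b^2)


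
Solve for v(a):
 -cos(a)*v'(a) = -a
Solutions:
 v(a) = C1 + Integral(a/cos(a), a)


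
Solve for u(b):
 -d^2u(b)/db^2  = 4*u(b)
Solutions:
 u(b) = C1*sin(2*b) + C2*cos(2*b)


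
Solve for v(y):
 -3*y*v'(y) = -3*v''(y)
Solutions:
 v(y) = C1 + C2*erfi(sqrt(2)*y/2)


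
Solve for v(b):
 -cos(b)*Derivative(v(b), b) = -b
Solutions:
 v(b) = C1 + Integral(b/cos(b), b)


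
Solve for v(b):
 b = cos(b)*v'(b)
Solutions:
 v(b) = C1 + Integral(b/cos(b), b)


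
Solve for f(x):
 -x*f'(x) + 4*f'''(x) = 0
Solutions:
 f(x) = C1 + Integral(C2*airyai(2^(1/3)*x/2) + C3*airybi(2^(1/3)*x/2), x)


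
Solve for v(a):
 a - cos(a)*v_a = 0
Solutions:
 v(a) = C1 + Integral(a/cos(a), a)


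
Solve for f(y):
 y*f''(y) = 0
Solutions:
 f(y) = C1 + C2*y


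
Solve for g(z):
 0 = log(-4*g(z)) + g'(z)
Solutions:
 Integral(1/(log(-_y) + 2*log(2)), (_y, g(z))) = C1 - z


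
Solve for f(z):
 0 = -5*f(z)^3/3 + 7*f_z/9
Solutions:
 f(z) = -sqrt(14)*sqrt(-1/(C1 + 15*z))/2
 f(z) = sqrt(14)*sqrt(-1/(C1 + 15*z))/2


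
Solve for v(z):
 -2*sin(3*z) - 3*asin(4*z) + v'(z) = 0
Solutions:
 v(z) = C1 + 3*z*asin(4*z) + 3*sqrt(1 - 16*z^2)/4 - 2*cos(3*z)/3


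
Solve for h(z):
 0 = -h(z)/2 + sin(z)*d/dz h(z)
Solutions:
 h(z) = C1*(cos(z) - 1)^(1/4)/(cos(z) + 1)^(1/4)


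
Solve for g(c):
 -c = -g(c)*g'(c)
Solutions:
 g(c) = -sqrt(C1 + c^2)
 g(c) = sqrt(C1 + c^2)


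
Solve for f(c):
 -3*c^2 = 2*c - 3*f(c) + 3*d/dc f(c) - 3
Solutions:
 f(c) = C1*exp(c) + c^2 + 8*c/3 + 5/3


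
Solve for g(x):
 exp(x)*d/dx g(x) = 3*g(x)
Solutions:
 g(x) = C1*exp(-3*exp(-x))


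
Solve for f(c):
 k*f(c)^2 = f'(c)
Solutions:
 f(c) = -1/(C1 + c*k)


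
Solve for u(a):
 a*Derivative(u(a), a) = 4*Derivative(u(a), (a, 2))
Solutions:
 u(a) = C1 + C2*erfi(sqrt(2)*a/4)


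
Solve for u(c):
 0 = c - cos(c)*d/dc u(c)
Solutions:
 u(c) = C1 + Integral(c/cos(c), c)


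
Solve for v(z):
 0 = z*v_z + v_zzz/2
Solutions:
 v(z) = C1 + Integral(C2*airyai(-2^(1/3)*z) + C3*airybi(-2^(1/3)*z), z)


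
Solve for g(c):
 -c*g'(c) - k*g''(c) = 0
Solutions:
 g(c) = C1 + C2*sqrt(k)*erf(sqrt(2)*c*sqrt(1/k)/2)


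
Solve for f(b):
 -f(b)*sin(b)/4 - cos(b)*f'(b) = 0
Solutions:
 f(b) = C1*cos(b)^(1/4)


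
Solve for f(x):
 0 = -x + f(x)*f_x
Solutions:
 f(x) = -sqrt(C1 + x^2)
 f(x) = sqrt(C1 + x^2)


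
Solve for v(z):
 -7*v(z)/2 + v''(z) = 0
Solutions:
 v(z) = C1*exp(-sqrt(14)*z/2) + C2*exp(sqrt(14)*z/2)


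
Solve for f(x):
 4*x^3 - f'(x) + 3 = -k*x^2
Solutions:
 f(x) = C1 + k*x^3/3 + x^4 + 3*x


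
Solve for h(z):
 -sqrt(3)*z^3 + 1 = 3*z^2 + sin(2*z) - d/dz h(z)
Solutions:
 h(z) = C1 + sqrt(3)*z^4/4 + z^3 - z - cos(2*z)/2


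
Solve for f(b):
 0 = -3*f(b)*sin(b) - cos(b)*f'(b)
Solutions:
 f(b) = C1*cos(b)^3


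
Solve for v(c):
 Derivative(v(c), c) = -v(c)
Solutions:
 v(c) = C1*exp(-c)


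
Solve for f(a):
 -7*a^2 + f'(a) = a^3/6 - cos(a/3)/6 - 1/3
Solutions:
 f(a) = C1 + a^4/24 + 7*a^3/3 - a/3 - sin(a/3)/2


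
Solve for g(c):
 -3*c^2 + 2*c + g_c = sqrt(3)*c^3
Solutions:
 g(c) = C1 + sqrt(3)*c^4/4 + c^3 - c^2


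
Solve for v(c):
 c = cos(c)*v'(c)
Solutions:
 v(c) = C1 + Integral(c/cos(c), c)


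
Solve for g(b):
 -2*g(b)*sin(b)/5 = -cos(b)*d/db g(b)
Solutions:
 g(b) = C1/cos(b)^(2/5)


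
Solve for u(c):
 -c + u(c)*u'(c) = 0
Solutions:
 u(c) = -sqrt(C1 + c^2)
 u(c) = sqrt(C1 + c^2)


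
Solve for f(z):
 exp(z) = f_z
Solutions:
 f(z) = C1 + exp(z)


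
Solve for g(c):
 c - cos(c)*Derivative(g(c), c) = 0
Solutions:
 g(c) = C1 + Integral(c/cos(c), c)


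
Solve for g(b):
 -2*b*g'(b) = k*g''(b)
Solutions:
 g(b) = C1 + C2*sqrt(k)*erf(b*sqrt(1/k))


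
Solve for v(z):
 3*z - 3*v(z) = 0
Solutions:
 v(z) = z


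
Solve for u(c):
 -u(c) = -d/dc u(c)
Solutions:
 u(c) = C1*exp(c)


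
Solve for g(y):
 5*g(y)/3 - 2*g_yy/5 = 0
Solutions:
 g(y) = C1*exp(-5*sqrt(6)*y/6) + C2*exp(5*sqrt(6)*y/6)


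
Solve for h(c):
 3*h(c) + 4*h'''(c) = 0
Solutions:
 h(c) = C3*exp(-6^(1/3)*c/2) + (C1*sin(2^(1/3)*3^(5/6)*c/4) + C2*cos(2^(1/3)*3^(5/6)*c/4))*exp(6^(1/3)*c/4)


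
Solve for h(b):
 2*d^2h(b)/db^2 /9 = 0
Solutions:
 h(b) = C1 + C2*b


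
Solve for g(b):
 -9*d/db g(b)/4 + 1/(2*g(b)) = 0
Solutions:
 g(b) = -sqrt(C1 + 4*b)/3
 g(b) = sqrt(C1 + 4*b)/3


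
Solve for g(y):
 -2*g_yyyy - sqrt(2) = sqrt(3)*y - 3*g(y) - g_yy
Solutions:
 g(y) = C1*exp(-sqrt(6)*y/2) + C2*exp(sqrt(6)*y/2) + C3*sin(y) + C4*cos(y) + sqrt(3)*y/3 + sqrt(2)/3


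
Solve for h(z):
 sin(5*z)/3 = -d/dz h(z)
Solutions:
 h(z) = C1 + cos(5*z)/15


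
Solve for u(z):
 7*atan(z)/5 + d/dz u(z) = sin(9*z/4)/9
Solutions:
 u(z) = C1 - 7*z*atan(z)/5 + 7*log(z^2 + 1)/10 - 4*cos(9*z/4)/81


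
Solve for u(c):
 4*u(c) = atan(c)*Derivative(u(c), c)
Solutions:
 u(c) = C1*exp(4*Integral(1/atan(c), c))


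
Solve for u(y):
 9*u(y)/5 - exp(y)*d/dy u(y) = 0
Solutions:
 u(y) = C1*exp(-9*exp(-y)/5)


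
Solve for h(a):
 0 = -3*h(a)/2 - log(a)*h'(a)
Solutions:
 h(a) = C1*exp(-3*li(a)/2)


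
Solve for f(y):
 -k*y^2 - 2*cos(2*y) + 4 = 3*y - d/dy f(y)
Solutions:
 f(y) = C1 + k*y^3/3 + 3*y^2/2 - 4*y + sin(2*y)


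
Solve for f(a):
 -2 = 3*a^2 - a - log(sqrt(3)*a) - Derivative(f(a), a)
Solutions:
 f(a) = C1 + a^3 - a^2/2 - a*log(a) - a*log(3)/2 + 3*a


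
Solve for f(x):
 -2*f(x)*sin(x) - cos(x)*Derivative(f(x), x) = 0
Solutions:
 f(x) = C1*cos(x)^2


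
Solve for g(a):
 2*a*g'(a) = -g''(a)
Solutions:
 g(a) = C1 + C2*erf(a)


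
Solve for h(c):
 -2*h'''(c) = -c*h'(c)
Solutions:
 h(c) = C1 + Integral(C2*airyai(2^(2/3)*c/2) + C3*airybi(2^(2/3)*c/2), c)


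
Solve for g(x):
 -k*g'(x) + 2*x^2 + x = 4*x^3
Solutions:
 g(x) = C1 - x^4/k + 2*x^3/(3*k) + x^2/(2*k)


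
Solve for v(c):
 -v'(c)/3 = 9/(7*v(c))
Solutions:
 v(c) = -sqrt(C1 - 378*c)/7
 v(c) = sqrt(C1 - 378*c)/7


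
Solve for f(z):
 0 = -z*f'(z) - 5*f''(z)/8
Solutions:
 f(z) = C1 + C2*erf(2*sqrt(5)*z/5)


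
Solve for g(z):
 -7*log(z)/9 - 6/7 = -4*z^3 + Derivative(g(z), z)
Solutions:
 g(z) = C1 + z^4 - 7*z*log(z)/9 - 5*z/63


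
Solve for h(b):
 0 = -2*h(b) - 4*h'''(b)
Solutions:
 h(b) = C3*exp(-2^(2/3)*b/2) + (C1*sin(2^(2/3)*sqrt(3)*b/4) + C2*cos(2^(2/3)*sqrt(3)*b/4))*exp(2^(2/3)*b/4)


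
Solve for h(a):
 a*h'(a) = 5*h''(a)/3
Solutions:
 h(a) = C1 + C2*erfi(sqrt(30)*a/10)


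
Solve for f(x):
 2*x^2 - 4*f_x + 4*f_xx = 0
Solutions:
 f(x) = C1 + C2*exp(x) + x^3/6 + x^2/2 + x


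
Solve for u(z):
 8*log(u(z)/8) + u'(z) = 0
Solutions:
 -Integral(1/(-log(_y) + 3*log(2)), (_y, u(z)))/8 = C1 - z


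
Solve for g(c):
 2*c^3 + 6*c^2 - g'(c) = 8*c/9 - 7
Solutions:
 g(c) = C1 + c^4/2 + 2*c^3 - 4*c^2/9 + 7*c


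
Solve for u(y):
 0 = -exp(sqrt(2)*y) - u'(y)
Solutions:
 u(y) = C1 - sqrt(2)*exp(sqrt(2)*y)/2


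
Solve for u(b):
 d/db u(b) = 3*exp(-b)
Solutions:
 u(b) = C1 - 3*exp(-b)


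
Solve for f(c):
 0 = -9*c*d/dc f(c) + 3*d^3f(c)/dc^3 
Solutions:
 f(c) = C1 + Integral(C2*airyai(3^(1/3)*c) + C3*airybi(3^(1/3)*c), c)


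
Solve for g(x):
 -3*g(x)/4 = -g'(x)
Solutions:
 g(x) = C1*exp(3*x/4)


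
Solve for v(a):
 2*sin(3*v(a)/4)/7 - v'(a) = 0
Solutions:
 -2*a/7 + 2*log(cos(3*v(a)/4) - 1)/3 - 2*log(cos(3*v(a)/4) + 1)/3 = C1


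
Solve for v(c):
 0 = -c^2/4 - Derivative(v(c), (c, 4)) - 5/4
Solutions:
 v(c) = C1 + C2*c + C3*c^2 + C4*c^3 - c^6/1440 - 5*c^4/96


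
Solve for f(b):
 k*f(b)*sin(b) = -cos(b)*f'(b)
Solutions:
 f(b) = C1*exp(k*log(cos(b)))


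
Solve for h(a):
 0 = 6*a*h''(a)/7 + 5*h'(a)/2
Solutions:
 h(a) = C1 + C2/a^(23/12)


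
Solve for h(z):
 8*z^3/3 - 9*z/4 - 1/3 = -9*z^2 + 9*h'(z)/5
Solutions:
 h(z) = C1 + 10*z^4/27 + 5*z^3/3 - 5*z^2/8 - 5*z/27


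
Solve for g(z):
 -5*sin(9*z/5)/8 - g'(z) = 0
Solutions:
 g(z) = C1 + 25*cos(9*z/5)/72


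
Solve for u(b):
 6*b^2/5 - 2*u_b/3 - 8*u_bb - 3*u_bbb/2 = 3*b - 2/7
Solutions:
 u(b) = C1 + C2*exp(2*b*(-4 + sqrt(15))/3) + C3*exp(-2*b*(sqrt(15) + 4)/3) + 3*b^3/5 - 477*b^2/20 + 39531*b/70


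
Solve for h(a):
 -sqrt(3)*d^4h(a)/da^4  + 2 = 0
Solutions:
 h(a) = C1 + C2*a + C3*a^2 + C4*a^3 + sqrt(3)*a^4/36


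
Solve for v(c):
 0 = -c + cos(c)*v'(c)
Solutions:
 v(c) = C1 + Integral(c/cos(c), c)


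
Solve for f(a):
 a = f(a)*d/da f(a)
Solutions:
 f(a) = -sqrt(C1 + a^2)
 f(a) = sqrt(C1 + a^2)


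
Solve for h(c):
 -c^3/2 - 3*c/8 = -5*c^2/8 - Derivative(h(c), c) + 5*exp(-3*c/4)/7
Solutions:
 h(c) = C1 + c^4/8 - 5*c^3/24 + 3*c^2/16 - 20*exp(-3*c/4)/21


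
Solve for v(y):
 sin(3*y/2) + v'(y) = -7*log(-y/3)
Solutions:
 v(y) = C1 - 7*y*log(-y) + 7*y + 7*y*log(3) + 2*cos(3*y/2)/3


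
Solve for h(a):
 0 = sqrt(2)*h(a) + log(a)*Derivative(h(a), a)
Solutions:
 h(a) = C1*exp(-sqrt(2)*li(a))


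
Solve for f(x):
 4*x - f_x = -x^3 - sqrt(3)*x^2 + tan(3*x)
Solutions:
 f(x) = C1 + x^4/4 + sqrt(3)*x^3/3 + 2*x^2 + log(cos(3*x))/3


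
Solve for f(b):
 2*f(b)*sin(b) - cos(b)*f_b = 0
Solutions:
 f(b) = C1/cos(b)^2


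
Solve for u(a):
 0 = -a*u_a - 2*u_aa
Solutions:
 u(a) = C1 + C2*erf(a/2)


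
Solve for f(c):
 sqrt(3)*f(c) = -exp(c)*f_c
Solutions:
 f(c) = C1*exp(sqrt(3)*exp(-c))


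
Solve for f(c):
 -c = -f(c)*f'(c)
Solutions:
 f(c) = -sqrt(C1 + c^2)
 f(c) = sqrt(C1 + c^2)


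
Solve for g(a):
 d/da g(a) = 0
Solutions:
 g(a) = C1


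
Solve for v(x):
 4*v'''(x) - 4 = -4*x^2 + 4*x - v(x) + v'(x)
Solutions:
 v(x) = C1*exp(3^(1/3)*x*(3^(1/3)/(sqrt(78) + 9)^(1/3) + (sqrt(78) + 9)^(1/3))/12)*sin(3^(1/6)*x*(-3^(2/3)*(sqrt(78) + 9)^(1/3) + 3/(sqrt(78) + 9)^(1/3))/12) + C2*exp(3^(1/3)*x*(3^(1/3)/(sqrt(78) + 9)^(1/3) + (sqrt(78) + 9)^(1/3))/12)*cos(3^(1/6)*x*(-3^(2/3)*(sqrt(78) + 9)^(1/3) + 3/(sqrt(78) + 9)^(1/3))/12) + C3*exp(-3^(1/3)*x*(3^(1/3)/(sqrt(78) + 9)^(1/3) + (sqrt(78) + 9)^(1/3))/6) - 4*x^2 - 4*x


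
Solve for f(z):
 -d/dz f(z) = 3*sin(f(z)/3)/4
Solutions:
 3*z/4 + 3*log(cos(f(z)/3) - 1)/2 - 3*log(cos(f(z)/3) + 1)/2 = C1


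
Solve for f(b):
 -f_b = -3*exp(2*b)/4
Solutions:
 f(b) = C1 + 3*exp(2*b)/8


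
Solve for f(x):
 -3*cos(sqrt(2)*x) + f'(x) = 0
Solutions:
 f(x) = C1 + 3*sqrt(2)*sin(sqrt(2)*x)/2


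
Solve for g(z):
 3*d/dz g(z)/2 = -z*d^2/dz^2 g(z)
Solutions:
 g(z) = C1 + C2/sqrt(z)


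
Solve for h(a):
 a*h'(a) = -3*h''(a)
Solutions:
 h(a) = C1 + C2*erf(sqrt(6)*a/6)


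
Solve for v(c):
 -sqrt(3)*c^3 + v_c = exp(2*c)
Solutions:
 v(c) = C1 + sqrt(3)*c^4/4 + exp(2*c)/2


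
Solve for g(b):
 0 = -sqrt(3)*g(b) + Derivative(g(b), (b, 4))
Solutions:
 g(b) = C1*exp(-3^(1/8)*b) + C2*exp(3^(1/8)*b) + C3*sin(3^(1/8)*b) + C4*cos(3^(1/8)*b)


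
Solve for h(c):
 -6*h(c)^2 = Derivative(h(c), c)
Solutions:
 h(c) = 1/(C1 + 6*c)


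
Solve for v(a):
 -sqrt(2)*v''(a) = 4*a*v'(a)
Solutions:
 v(a) = C1 + C2*erf(2^(1/4)*a)


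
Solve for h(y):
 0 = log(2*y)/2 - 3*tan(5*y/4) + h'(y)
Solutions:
 h(y) = C1 - y*log(y)/2 - y*log(2)/2 + y/2 - 12*log(cos(5*y/4))/5


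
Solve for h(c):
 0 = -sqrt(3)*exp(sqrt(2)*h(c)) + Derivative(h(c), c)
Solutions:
 h(c) = sqrt(2)*(2*log(-1/(C1 + sqrt(3)*c)) - log(2))/4


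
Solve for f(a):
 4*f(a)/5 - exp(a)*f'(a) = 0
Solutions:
 f(a) = C1*exp(-4*exp(-a)/5)


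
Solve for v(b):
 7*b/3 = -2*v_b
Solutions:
 v(b) = C1 - 7*b^2/12


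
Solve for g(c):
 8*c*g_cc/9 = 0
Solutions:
 g(c) = C1 + C2*c


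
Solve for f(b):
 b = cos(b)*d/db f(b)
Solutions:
 f(b) = C1 + Integral(b/cos(b), b)


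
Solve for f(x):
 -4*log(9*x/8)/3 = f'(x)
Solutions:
 f(x) = C1 - 4*x*log(x)/3 - 8*x*log(3)/3 + 4*x/3 + 4*x*log(2)


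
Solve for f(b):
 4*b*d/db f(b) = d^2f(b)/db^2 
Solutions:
 f(b) = C1 + C2*erfi(sqrt(2)*b)


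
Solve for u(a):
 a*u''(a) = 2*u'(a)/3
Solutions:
 u(a) = C1 + C2*a^(5/3)


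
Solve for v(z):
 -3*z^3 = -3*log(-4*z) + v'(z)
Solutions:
 v(z) = C1 - 3*z^4/4 + 3*z*log(-z) + 3*z*(-1 + 2*log(2))


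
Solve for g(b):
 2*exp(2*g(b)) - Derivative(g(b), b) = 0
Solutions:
 g(b) = log(-sqrt(-1/(C1 + 2*b))) - log(2)/2
 g(b) = log(-1/(C1 + 2*b))/2 - log(2)/2


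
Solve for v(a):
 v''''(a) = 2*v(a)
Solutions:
 v(a) = C1*exp(-2^(1/4)*a) + C2*exp(2^(1/4)*a) + C3*sin(2^(1/4)*a) + C4*cos(2^(1/4)*a)


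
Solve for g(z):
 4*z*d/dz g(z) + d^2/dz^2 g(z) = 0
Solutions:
 g(z) = C1 + C2*erf(sqrt(2)*z)


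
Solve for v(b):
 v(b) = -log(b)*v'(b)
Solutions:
 v(b) = C1*exp(-li(b))


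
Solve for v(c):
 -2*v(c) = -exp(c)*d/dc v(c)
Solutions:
 v(c) = C1*exp(-2*exp(-c))


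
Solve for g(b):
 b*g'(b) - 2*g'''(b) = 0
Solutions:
 g(b) = C1 + Integral(C2*airyai(2^(2/3)*b/2) + C3*airybi(2^(2/3)*b/2), b)


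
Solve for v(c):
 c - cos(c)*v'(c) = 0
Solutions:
 v(c) = C1 + Integral(c/cos(c), c)


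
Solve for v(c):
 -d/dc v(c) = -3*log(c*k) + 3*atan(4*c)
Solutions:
 v(c) = C1 + 3*c*log(c*k) - 3*c*atan(4*c) - 3*c + 3*log(16*c^2 + 1)/8


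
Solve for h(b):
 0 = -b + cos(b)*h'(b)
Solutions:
 h(b) = C1 + Integral(b/cos(b), b)


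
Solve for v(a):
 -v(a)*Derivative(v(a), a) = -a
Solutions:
 v(a) = -sqrt(C1 + a^2)
 v(a) = sqrt(C1 + a^2)


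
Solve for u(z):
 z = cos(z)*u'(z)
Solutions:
 u(z) = C1 + Integral(z/cos(z), z)


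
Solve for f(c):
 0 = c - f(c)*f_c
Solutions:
 f(c) = -sqrt(C1 + c^2)
 f(c) = sqrt(C1 + c^2)


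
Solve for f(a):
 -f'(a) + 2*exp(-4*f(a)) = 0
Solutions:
 f(a) = log(-I*(C1 + 8*a)^(1/4))
 f(a) = log(I*(C1 + 8*a)^(1/4))
 f(a) = log(-(C1 + 8*a)^(1/4))
 f(a) = log(C1 + 8*a)/4


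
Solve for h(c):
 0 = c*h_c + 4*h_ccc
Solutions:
 h(c) = C1 + Integral(C2*airyai(-2^(1/3)*c/2) + C3*airybi(-2^(1/3)*c/2), c)


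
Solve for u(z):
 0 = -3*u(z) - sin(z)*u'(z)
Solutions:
 u(z) = C1*(cos(z) + 1)^(3/2)/(cos(z) - 1)^(3/2)


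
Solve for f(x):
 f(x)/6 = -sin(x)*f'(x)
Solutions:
 f(x) = C1*(cos(x) + 1)^(1/12)/(cos(x) - 1)^(1/12)


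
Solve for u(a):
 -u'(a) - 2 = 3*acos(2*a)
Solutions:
 u(a) = C1 - 3*a*acos(2*a) - 2*a + 3*sqrt(1 - 4*a^2)/2


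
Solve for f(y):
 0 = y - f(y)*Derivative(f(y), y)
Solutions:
 f(y) = -sqrt(C1 + y^2)
 f(y) = sqrt(C1 + y^2)


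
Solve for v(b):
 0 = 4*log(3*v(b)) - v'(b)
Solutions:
 -Integral(1/(log(_y) + log(3)), (_y, v(b)))/4 = C1 - b


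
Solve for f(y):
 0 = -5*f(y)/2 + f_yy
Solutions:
 f(y) = C1*exp(-sqrt(10)*y/2) + C2*exp(sqrt(10)*y/2)


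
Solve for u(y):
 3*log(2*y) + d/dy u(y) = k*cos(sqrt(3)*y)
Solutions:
 u(y) = C1 + sqrt(3)*k*sin(sqrt(3)*y)/3 - 3*y*log(y) - 3*y*log(2) + 3*y


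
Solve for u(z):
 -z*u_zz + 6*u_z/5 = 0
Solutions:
 u(z) = C1 + C2*z^(11/5)


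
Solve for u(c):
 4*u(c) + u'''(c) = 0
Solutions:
 u(c) = C3*exp(-2^(2/3)*c) + (C1*sin(2^(2/3)*sqrt(3)*c/2) + C2*cos(2^(2/3)*sqrt(3)*c/2))*exp(2^(2/3)*c/2)


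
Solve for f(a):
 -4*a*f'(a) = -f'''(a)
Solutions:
 f(a) = C1 + Integral(C2*airyai(2^(2/3)*a) + C3*airybi(2^(2/3)*a), a)


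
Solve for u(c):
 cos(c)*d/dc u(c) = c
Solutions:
 u(c) = C1 + Integral(c/cos(c), c)


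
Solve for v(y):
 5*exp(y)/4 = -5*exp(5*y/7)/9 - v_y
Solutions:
 v(y) = C1 - 7*exp(5*y/7)/9 - 5*exp(y)/4


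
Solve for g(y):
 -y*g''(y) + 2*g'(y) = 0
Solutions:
 g(y) = C1 + C2*y^3


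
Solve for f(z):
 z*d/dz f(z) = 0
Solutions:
 f(z) = C1


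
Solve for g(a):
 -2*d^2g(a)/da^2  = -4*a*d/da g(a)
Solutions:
 g(a) = C1 + C2*erfi(a)


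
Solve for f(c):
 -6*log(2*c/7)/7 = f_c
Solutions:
 f(c) = C1 - 6*c*log(c)/7 - 6*c*log(2)/7 + 6*c/7 + 6*c*log(7)/7


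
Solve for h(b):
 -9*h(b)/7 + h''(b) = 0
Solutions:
 h(b) = C1*exp(-3*sqrt(7)*b/7) + C2*exp(3*sqrt(7)*b/7)


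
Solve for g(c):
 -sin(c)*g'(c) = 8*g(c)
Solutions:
 g(c) = C1*(cos(c)^4 + 4*cos(c)^3 + 6*cos(c)^2 + 4*cos(c) + 1)/(cos(c)^4 - 4*cos(c)^3 + 6*cos(c)^2 - 4*cos(c) + 1)


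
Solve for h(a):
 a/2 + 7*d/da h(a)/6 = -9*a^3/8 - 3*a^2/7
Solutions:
 h(a) = C1 - 27*a^4/112 - 6*a^3/49 - 3*a^2/14


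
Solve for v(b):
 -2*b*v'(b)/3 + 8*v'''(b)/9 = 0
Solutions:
 v(b) = C1 + Integral(C2*airyai(6^(1/3)*b/2) + C3*airybi(6^(1/3)*b/2), b)


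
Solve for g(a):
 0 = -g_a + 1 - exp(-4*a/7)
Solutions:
 g(a) = C1 + a + 7*exp(-4*a/7)/4


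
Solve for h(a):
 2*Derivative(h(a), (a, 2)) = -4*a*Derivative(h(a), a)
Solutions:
 h(a) = C1 + C2*erf(a)


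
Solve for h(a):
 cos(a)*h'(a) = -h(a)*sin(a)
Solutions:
 h(a) = C1*cos(a)


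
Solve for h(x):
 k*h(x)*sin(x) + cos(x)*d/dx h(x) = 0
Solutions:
 h(x) = C1*exp(k*log(cos(x)))


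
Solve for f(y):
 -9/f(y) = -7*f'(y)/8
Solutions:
 f(y) = -sqrt(C1 + 1008*y)/7
 f(y) = sqrt(C1 + 1008*y)/7


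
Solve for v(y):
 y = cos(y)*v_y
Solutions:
 v(y) = C1 + Integral(y/cos(y), y)


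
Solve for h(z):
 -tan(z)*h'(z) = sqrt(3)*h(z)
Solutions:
 h(z) = C1/sin(z)^(sqrt(3))


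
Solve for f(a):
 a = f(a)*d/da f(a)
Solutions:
 f(a) = -sqrt(C1 + a^2)
 f(a) = sqrt(C1 + a^2)


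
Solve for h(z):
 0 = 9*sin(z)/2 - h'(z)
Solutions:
 h(z) = C1 - 9*cos(z)/2


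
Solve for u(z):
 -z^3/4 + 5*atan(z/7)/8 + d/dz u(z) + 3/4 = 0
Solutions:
 u(z) = C1 + z^4/16 - 5*z*atan(z/7)/8 - 3*z/4 + 35*log(z^2 + 49)/16


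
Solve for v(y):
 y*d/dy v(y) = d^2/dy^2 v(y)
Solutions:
 v(y) = C1 + C2*erfi(sqrt(2)*y/2)


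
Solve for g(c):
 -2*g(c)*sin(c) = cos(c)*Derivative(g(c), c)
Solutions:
 g(c) = C1*cos(c)^2


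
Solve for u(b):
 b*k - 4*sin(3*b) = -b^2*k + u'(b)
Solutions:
 u(b) = C1 + b^3*k/3 + b^2*k/2 + 4*cos(3*b)/3


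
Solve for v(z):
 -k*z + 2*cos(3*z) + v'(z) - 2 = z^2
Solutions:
 v(z) = C1 + k*z^2/2 + z^3/3 + 2*z - 2*sin(3*z)/3


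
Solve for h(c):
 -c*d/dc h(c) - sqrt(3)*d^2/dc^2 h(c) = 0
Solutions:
 h(c) = C1 + C2*erf(sqrt(2)*3^(3/4)*c/6)


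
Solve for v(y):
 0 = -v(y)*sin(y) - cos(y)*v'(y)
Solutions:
 v(y) = C1*cos(y)


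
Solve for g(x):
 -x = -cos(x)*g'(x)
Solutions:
 g(x) = C1 + Integral(x/cos(x), x)


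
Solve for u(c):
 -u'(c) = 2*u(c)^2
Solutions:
 u(c) = 1/(C1 + 2*c)


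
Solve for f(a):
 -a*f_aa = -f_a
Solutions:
 f(a) = C1 + C2*a^2


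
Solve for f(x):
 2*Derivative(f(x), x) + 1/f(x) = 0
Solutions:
 f(x) = -sqrt(C1 - x)
 f(x) = sqrt(C1 - x)


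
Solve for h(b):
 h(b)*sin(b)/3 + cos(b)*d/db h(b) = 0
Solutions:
 h(b) = C1*cos(b)^(1/3)


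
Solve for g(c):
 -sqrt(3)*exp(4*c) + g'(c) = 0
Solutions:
 g(c) = C1 + sqrt(3)*exp(4*c)/4


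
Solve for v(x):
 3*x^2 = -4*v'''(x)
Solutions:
 v(x) = C1 + C2*x + C3*x^2 - x^5/80


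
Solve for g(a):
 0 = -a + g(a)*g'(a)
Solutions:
 g(a) = -sqrt(C1 + a^2)
 g(a) = sqrt(C1 + a^2)


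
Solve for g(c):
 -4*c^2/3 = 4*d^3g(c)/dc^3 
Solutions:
 g(c) = C1 + C2*c + C3*c^2 - c^5/180


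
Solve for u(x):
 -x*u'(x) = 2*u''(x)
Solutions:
 u(x) = C1 + C2*erf(x/2)


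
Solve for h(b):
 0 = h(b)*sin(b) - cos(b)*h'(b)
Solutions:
 h(b) = C1/cos(b)


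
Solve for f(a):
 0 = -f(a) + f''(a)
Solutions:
 f(a) = C1*exp(-a) + C2*exp(a)


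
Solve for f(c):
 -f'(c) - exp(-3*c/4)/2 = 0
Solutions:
 f(c) = C1 + 2*exp(-3*c/4)/3


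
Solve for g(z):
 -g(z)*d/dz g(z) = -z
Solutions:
 g(z) = -sqrt(C1 + z^2)
 g(z) = sqrt(C1 + z^2)


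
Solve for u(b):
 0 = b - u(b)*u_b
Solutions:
 u(b) = -sqrt(C1 + b^2)
 u(b) = sqrt(C1 + b^2)


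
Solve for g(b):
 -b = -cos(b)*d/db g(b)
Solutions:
 g(b) = C1 + Integral(b/cos(b), b)


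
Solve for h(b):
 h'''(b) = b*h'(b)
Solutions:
 h(b) = C1 + Integral(C2*airyai(b) + C3*airybi(b), b)


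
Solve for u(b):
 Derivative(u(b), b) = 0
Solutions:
 u(b) = C1


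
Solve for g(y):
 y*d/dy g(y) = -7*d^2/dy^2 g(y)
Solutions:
 g(y) = C1 + C2*erf(sqrt(14)*y/14)


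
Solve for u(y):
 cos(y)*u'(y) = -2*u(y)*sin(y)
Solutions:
 u(y) = C1*cos(y)^2


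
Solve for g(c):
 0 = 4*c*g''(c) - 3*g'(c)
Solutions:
 g(c) = C1 + C2*c^(7/4)


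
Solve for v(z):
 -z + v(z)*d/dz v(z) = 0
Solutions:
 v(z) = -sqrt(C1 + z^2)
 v(z) = sqrt(C1 + z^2)


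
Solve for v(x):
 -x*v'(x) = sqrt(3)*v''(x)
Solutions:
 v(x) = C1 + C2*erf(sqrt(2)*3^(3/4)*x/6)


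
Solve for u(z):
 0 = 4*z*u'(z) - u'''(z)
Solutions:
 u(z) = C1 + Integral(C2*airyai(2^(2/3)*z) + C3*airybi(2^(2/3)*z), z)


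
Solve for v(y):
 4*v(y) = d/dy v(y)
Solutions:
 v(y) = C1*exp(4*y)


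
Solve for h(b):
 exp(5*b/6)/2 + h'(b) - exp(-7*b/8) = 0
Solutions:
 h(b) = C1 - 3*exp(5*b/6)/5 - 8*exp(-7*b/8)/7


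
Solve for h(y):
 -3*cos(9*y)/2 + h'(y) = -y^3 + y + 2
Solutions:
 h(y) = C1 - y^4/4 + y^2/2 + 2*y + sin(9*y)/6


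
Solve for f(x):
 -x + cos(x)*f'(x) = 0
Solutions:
 f(x) = C1 + Integral(x/cos(x), x)


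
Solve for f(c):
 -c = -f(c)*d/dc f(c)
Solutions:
 f(c) = -sqrt(C1 + c^2)
 f(c) = sqrt(C1 + c^2)


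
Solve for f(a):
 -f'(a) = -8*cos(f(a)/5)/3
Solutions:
 -8*a/3 - 5*log(sin(f(a)/5) - 1)/2 + 5*log(sin(f(a)/5) + 1)/2 = C1


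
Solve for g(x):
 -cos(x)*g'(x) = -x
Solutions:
 g(x) = C1 + Integral(x/cos(x), x)


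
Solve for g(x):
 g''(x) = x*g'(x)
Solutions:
 g(x) = C1 + C2*erfi(sqrt(2)*x/2)


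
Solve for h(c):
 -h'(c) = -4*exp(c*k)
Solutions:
 h(c) = C1 + 4*exp(c*k)/k


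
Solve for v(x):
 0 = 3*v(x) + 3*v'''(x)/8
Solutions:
 v(x) = C3*exp(-2*x) + (C1*sin(sqrt(3)*x) + C2*cos(sqrt(3)*x))*exp(x)


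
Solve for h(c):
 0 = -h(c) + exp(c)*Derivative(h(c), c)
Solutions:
 h(c) = C1*exp(-exp(-c))


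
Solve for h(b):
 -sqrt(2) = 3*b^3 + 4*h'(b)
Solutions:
 h(b) = C1 - 3*b^4/16 - sqrt(2)*b/4


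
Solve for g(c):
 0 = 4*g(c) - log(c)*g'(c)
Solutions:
 g(c) = C1*exp(4*li(c))


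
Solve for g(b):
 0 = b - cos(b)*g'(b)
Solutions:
 g(b) = C1 + Integral(b/cos(b), b)


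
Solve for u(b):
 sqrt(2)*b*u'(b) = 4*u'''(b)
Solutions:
 u(b) = C1 + Integral(C2*airyai(sqrt(2)*b/2) + C3*airybi(sqrt(2)*b/2), b)


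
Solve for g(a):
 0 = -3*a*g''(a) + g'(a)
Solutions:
 g(a) = C1 + C2*a^(4/3)


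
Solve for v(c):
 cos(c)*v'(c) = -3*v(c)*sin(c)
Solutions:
 v(c) = C1*cos(c)^3


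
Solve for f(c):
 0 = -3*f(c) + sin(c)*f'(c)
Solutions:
 f(c) = C1*(cos(c) - 1)^(3/2)/(cos(c) + 1)^(3/2)


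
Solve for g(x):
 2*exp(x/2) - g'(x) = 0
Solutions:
 g(x) = C1 + 4*exp(x/2)


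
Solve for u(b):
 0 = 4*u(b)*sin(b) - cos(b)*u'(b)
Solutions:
 u(b) = C1/cos(b)^4


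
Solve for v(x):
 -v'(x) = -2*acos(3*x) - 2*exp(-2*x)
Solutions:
 v(x) = C1 + 2*x*acos(3*x) - 2*sqrt(1 - 9*x^2)/3 - exp(-2*x)


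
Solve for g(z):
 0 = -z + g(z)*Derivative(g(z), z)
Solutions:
 g(z) = -sqrt(C1 + z^2)
 g(z) = sqrt(C1 + z^2)


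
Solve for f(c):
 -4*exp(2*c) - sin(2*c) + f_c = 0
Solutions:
 f(c) = C1 + 2*exp(2*c) - cos(2*c)/2


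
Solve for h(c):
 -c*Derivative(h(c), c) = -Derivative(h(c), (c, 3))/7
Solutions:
 h(c) = C1 + Integral(C2*airyai(7^(1/3)*c) + C3*airybi(7^(1/3)*c), c)


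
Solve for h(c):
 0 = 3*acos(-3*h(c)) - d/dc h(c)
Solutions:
 Integral(1/acos(-3*_y), (_y, h(c))) = C1 + 3*c


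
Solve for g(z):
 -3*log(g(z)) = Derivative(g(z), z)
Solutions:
 li(g(z)) = C1 - 3*z


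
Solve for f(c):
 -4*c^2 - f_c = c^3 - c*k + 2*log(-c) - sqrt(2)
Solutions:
 f(c) = C1 - c^4/4 - 4*c^3/3 + c^2*k/2 - 2*c*log(-c) + c*(sqrt(2) + 2)


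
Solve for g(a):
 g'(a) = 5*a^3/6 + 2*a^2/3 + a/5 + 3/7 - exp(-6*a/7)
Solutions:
 g(a) = C1 + 5*a^4/24 + 2*a^3/9 + a^2/10 + 3*a/7 + 7*exp(-6*a/7)/6


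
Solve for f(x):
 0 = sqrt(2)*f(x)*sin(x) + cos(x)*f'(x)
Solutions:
 f(x) = C1*cos(x)^(sqrt(2))


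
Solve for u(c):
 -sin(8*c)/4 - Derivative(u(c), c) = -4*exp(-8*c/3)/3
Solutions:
 u(c) = C1 + cos(8*c)/32 - exp(-8*c/3)/2


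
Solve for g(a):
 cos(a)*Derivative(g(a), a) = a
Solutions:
 g(a) = C1 + Integral(a/cos(a), a)


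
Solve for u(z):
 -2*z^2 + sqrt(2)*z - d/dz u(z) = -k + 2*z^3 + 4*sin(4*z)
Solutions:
 u(z) = C1 + k*z - z^4/2 - 2*z^3/3 + sqrt(2)*z^2/2 + cos(4*z)


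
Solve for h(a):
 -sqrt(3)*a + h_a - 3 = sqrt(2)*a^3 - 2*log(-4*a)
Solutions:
 h(a) = C1 + sqrt(2)*a^4/4 + sqrt(3)*a^2/2 - 2*a*log(-a) + a*(5 - 4*log(2))


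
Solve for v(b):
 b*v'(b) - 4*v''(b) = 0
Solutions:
 v(b) = C1 + C2*erfi(sqrt(2)*b/4)


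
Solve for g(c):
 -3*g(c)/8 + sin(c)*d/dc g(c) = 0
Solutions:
 g(c) = C1*(cos(c) - 1)^(3/16)/(cos(c) + 1)^(3/16)


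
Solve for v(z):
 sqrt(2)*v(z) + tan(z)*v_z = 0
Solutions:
 v(z) = C1/sin(z)^(sqrt(2))


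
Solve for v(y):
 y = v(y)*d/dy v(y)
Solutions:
 v(y) = -sqrt(C1 + y^2)
 v(y) = sqrt(C1 + y^2)


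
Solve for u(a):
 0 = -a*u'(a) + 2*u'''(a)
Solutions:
 u(a) = C1 + Integral(C2*airyai(2^(2/3)*a/2) + C3*airybi(2^(2/3)*a/2), a)


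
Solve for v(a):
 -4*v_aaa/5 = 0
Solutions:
 v(a) = C1 + C2*a + C3*a^2


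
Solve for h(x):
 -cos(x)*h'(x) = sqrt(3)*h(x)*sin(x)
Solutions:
 h(x) = C1*cos(x)^(sqrt(3))


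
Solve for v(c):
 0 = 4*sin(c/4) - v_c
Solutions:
 v(c) = C1 - 16*cos(c/4)


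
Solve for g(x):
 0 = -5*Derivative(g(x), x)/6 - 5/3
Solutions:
 g(x) = C1 - 2*x


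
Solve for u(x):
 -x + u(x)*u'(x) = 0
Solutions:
 u(x) = -sqrt(C1 + x^2)
 u(x) = sqrt(C1 + x^2)


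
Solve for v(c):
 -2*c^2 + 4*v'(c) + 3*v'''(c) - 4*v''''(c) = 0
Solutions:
 v(c) = C1 + C2*exp(c*(-(8*sqrt(17) + 33)^(1/3) - 1/(8*sqrt(17) + 33)^(1/3) + 2)/8)*sin(sqrt(3)*c*(-(8*sqrt(17) + 33)^(1/3) + (8*sqrt(17) + 33)^(-1/3))/8) + C3*exp(c*(-(8*sqrt(17) + 33)^(1/3) - 1/(8*sqrt(17) + 33)^(1/3) + 2)/8)*cos(sqrt(3)*c*(-(8*sqrt(17) + 33)^(1/3) + (8*sqrt(17) + 33)^(-1/3))/8) + C4*exp(c*((8*sqrt(17) + 33)^(-1/3) + 1 + (8*sqrt(17) + 33)^(1/3))/4) + c^3/6 - 3*c/4


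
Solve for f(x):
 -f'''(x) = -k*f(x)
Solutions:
 f(x) = C1*exp(k^(1/3)*x) + C2*exp(k^(1/3)*x*(-1 + sqrt(3)*I)/2) + C3*exp(-k^(1/3)*x*(1 + sqrt(3)*I)/2)


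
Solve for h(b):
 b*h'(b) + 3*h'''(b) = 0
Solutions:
 h(b) = C1 + Integral(C2*airyai(-3^(2/3)*b/3) + C3*airybi(-3^(2/3)*b/3), b)


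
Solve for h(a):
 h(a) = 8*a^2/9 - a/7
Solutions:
 h(a) = a*(56*a - 9)/63


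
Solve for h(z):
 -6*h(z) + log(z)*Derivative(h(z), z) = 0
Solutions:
 h(z) = C1*exp(6*li(z))


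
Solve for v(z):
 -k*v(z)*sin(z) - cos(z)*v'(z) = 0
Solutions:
 v(z) = C1*exp(k*log(cos(z)))


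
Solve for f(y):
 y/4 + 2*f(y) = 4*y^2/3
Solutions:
 f(y) = y*(16*y - 3)/24


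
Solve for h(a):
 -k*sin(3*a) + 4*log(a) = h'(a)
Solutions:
 h(a) = C1 + 4*a*log(a) - 4*a + k*cos(3*a)/3


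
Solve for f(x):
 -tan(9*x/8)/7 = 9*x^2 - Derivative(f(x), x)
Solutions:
 f(x) = C1 + 3*x^3 - 8*log(cos(9*x/8))/63


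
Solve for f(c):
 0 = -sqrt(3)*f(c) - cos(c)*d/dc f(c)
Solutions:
 f(c) = C1*(sin(c) - 1)^(sqrt(3)/2)/(sin(c) + 1)^(sqrt(3)/2)
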